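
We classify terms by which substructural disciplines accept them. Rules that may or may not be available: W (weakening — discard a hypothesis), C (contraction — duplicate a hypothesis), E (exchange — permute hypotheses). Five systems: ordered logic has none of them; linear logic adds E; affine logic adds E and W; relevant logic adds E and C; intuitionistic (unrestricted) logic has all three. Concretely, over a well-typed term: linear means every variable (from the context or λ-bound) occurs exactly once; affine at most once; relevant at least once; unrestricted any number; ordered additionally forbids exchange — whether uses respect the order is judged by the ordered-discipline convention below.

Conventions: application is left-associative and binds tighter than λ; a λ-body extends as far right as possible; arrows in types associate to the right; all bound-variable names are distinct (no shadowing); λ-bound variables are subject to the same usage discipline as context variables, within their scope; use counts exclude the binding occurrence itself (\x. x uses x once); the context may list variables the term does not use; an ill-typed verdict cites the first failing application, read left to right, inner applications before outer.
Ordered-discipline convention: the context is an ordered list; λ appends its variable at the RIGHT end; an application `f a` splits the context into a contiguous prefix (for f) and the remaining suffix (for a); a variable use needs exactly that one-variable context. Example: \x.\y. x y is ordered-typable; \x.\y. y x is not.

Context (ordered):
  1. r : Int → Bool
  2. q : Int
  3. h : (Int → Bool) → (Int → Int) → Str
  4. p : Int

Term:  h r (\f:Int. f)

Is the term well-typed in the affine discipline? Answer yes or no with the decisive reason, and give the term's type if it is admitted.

yes — at most one use each (r, q, h, p, f); term : Str
counts: r ×1; q ×0; h ×1; p ×0; f [bound] ×1
left-to-right use order: h, r, f
typing: ✓ — Str
all disciplines: ordered ✗ | linear ✗ | affine ✓ | relevant ✗ | unrestricted ✓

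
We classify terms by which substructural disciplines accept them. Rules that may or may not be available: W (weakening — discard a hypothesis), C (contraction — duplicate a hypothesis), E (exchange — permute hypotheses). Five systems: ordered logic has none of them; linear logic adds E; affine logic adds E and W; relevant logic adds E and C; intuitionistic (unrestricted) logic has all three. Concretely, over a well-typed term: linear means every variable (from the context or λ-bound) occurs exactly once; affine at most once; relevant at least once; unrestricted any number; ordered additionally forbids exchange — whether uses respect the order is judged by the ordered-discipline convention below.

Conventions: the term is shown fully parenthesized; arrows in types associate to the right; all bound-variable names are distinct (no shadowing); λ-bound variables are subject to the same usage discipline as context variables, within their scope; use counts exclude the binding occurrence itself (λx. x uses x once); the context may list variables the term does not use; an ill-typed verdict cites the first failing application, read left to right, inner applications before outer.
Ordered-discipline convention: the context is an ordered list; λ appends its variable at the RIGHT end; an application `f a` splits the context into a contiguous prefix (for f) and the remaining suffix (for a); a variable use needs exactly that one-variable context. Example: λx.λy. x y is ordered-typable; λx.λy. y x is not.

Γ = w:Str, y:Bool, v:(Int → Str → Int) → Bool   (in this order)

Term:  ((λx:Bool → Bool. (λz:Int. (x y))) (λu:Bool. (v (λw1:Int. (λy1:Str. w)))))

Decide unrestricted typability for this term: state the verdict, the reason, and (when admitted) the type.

no — the type mismatch rejects it
usage: w ×1; y ×1; v ×1; x (λ-bound) ×1; z (λ-bound) ×0; u (λ-bound) ×0; w1 (λ-bound) ×0; y1 (λ-bound) ×0
use order (left to right): x, y, v, w
typing: ill-typed: an application expects Int → Str → Int but receives Int → Str → Str
all disciplines: ordered ✗ · linear ✗ · affine ✗ · relevant ✗ · unrestricted ✗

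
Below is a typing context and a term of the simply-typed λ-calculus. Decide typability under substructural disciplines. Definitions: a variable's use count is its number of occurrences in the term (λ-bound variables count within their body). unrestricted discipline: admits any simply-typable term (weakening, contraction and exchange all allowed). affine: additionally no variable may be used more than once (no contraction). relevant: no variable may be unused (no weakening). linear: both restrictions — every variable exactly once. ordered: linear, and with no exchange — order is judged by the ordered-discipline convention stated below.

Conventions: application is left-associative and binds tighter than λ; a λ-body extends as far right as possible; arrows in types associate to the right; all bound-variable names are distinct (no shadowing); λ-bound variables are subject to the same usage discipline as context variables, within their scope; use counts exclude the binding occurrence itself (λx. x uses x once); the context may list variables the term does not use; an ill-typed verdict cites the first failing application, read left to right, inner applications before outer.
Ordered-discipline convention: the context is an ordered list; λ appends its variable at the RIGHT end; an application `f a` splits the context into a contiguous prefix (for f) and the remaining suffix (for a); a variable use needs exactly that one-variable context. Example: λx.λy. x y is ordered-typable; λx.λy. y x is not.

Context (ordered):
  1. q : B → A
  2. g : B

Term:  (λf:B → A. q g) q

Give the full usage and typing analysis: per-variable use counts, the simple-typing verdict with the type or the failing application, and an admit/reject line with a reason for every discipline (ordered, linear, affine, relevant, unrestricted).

counts: q: 2, g: 1, f (bound): 0
left-to-right use order: q, g, q
typing: ✓ — A
ordered ✗ (needs contraction — q ×2; f left unused)
linear ✗ (needs contraction — q ×2; f left unused)
affine ✗ (needs contraction — q ×2)
relevant ✗ (f left unused)
unrestricted ✓ (type-checks (A) and nothing is barred)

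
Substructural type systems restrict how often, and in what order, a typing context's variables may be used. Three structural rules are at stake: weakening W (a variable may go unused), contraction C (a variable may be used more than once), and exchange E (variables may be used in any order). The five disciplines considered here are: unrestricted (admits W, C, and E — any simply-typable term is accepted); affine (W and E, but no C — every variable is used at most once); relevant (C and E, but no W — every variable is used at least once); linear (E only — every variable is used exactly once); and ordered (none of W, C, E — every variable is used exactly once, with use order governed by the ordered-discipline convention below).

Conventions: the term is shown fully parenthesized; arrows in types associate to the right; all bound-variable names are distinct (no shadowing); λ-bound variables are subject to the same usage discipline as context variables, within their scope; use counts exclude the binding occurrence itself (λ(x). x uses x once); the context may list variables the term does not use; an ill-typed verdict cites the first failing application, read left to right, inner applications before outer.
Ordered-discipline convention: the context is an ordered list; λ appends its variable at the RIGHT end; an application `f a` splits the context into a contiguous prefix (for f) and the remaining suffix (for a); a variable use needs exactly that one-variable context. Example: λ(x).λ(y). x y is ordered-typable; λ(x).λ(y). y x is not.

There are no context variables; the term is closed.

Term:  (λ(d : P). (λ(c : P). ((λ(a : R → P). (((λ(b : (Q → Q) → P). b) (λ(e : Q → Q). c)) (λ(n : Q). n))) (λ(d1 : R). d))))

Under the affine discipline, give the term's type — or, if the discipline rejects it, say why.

term : P → P → P
variable uses: d (λ-bound)=1, c (λ-bound)=1, a (λ-bound)=0, b (λ-bound)=1, e (λ-bound)=0, n (λ-bound)=1, d1 (λ-bound)=0
use order (left to right): b, c, n, d
typing: well-typed at P → P → P
per-discipline verdicts: ordered ✗ · linear ✗ · affine ✓ · relevant ✗ · unrestricted ✓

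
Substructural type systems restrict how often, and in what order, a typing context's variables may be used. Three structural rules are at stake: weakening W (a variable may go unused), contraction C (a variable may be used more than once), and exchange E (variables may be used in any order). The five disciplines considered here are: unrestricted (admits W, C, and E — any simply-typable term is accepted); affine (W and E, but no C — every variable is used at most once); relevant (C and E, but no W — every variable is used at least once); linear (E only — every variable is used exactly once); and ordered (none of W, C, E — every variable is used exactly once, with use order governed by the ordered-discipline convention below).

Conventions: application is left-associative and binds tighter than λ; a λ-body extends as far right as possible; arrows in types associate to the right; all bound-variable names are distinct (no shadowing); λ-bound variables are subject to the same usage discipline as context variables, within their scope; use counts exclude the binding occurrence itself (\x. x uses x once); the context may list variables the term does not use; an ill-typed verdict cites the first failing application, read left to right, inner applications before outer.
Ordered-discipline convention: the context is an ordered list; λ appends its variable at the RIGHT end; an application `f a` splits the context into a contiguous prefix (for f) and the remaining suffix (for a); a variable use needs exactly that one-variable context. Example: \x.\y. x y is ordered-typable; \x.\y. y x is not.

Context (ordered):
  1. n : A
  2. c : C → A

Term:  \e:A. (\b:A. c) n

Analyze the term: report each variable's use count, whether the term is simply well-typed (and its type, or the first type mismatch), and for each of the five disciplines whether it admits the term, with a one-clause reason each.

use counts: n: 1, c: 1, e [bound]: 0, b [bound]: 0
left-to-right use order: c, n
typing: well-typed — term : A → C → A
ordered ✗ (e, b left unused)
linear ✗ (e, b left unused)
affine ✓ (no duplicate uses among n, c, e, b)
relevant ✗ (e, b left unused)
unrestricted ✓ (simply typable at A → C → A; W, C, E all held)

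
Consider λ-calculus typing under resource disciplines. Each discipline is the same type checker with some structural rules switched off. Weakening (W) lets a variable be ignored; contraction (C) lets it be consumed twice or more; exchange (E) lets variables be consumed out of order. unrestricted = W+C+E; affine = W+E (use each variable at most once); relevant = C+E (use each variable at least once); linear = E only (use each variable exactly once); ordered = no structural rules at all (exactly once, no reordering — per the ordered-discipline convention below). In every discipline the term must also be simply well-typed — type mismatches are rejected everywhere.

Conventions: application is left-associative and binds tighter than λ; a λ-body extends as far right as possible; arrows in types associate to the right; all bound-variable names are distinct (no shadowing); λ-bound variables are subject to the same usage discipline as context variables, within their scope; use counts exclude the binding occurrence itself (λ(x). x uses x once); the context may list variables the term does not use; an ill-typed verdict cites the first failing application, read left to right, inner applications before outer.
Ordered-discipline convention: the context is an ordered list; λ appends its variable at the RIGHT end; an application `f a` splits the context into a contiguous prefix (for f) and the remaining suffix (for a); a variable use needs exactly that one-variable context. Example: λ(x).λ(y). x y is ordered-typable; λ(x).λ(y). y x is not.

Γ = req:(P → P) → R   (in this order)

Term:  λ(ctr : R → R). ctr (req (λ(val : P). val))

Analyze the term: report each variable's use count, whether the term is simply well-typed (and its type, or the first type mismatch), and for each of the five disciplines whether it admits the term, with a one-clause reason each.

variable uses: req: 1, ctr (bound): 1, val (bound): 1
left-to-right use order: ctr, req, val
typing: well-typed — term : (R → R) → R
ordered ✗ (no contiguous prefix/suffix split fits ctr, req, val)
linear ✓ (req, ctr, val: one use apiece)
affine ✓ (at most one use each (req, ctr, val))
relevant ✓ (every one of req, ctr, val appears)
unrestricted ✓ (typability at (R → R) → R is all that's needed)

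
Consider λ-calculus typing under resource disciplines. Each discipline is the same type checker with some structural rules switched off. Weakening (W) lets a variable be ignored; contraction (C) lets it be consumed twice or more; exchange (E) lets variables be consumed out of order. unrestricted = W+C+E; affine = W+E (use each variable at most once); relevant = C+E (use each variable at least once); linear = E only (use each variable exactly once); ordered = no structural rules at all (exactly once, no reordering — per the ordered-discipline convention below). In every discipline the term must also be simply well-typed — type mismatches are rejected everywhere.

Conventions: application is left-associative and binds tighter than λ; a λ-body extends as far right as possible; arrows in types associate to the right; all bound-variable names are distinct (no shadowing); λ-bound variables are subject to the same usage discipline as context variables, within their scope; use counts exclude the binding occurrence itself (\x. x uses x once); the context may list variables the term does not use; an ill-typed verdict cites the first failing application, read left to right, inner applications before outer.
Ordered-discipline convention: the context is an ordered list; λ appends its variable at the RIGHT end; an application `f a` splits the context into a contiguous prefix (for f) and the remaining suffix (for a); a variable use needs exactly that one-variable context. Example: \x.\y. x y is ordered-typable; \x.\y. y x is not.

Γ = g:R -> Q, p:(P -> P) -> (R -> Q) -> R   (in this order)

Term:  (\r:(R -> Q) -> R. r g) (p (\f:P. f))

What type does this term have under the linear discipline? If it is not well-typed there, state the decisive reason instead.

term : R
usage: g: 1×; p: 1×; r [bound]: 1×; f [bound]: 1×
left-to-right use order: r, g, p, f
typing: ✓ — R
per-discipline verdicts: ordered ✗, linear ✓, affine ✓, relevant ✓, unrestricted ✓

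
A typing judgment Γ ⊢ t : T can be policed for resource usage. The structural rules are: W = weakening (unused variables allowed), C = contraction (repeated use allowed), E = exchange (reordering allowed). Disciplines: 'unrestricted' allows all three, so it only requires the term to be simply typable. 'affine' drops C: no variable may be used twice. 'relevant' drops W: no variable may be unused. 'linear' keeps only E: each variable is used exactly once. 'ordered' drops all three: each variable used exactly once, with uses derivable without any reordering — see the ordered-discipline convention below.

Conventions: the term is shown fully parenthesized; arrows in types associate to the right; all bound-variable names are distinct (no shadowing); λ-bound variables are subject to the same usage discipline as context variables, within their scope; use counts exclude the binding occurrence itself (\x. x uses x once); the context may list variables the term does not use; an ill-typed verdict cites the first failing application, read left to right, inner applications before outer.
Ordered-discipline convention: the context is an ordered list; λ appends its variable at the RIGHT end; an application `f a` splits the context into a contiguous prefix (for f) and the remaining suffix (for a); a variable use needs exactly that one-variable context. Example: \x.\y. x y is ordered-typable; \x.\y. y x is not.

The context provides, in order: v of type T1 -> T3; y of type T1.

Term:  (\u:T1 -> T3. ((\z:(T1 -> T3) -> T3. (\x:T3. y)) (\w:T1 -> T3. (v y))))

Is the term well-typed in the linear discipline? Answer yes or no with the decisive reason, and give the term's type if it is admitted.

no — y ×2 used more than once (contraction); unused: u, z, x, w — weakening required
counts: v=1; y=2; u [bound]=0; z [bound]=0; x [bound]=0; w [bound]=0
uses in reading order: y, v, y
typing: well-typed — term : (T1 -> T3) -> T3 -> T1
across the five disciplines: ordered ✗, linear ✗, affine ✗, relevant ✗, unrestricted ✓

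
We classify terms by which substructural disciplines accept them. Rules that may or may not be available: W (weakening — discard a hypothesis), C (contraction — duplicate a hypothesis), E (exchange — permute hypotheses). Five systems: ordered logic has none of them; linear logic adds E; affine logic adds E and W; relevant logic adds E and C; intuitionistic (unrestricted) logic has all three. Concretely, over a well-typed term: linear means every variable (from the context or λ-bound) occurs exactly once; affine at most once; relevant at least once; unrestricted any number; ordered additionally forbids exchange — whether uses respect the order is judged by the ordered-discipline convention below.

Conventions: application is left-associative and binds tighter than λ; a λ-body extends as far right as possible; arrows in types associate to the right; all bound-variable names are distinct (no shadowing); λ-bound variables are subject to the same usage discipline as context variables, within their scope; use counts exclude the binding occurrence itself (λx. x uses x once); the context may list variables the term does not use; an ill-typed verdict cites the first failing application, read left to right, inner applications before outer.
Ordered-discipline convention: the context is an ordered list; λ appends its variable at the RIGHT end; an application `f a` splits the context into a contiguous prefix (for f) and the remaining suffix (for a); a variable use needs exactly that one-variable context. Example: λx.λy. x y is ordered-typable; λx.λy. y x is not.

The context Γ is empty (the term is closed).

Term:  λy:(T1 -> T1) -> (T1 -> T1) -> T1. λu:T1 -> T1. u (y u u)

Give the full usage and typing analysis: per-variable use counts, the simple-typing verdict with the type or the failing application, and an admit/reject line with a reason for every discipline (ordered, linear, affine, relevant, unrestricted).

counts: y [bound]: 1; u [bound]: 3
use order (left to right): u, y, u, u
typing: the term checks, with type ((T1 -> T1) -> (T1 -> T1) -> T1) -> (T1 -> T1) -> T1
ordered ✗ (uses contraction: u ×3)
linear ✗ (uses contraction: u ×3)
affine ✗ (uses contraction: u ×3)
relevant ✓ (none of y, u goes unused)
unrestricted ✓ (simply typable at ((T1 -> T1) -> (T1 -> T1) -> T1) -> (T1 -> T1) -> T1; W, C, E all held)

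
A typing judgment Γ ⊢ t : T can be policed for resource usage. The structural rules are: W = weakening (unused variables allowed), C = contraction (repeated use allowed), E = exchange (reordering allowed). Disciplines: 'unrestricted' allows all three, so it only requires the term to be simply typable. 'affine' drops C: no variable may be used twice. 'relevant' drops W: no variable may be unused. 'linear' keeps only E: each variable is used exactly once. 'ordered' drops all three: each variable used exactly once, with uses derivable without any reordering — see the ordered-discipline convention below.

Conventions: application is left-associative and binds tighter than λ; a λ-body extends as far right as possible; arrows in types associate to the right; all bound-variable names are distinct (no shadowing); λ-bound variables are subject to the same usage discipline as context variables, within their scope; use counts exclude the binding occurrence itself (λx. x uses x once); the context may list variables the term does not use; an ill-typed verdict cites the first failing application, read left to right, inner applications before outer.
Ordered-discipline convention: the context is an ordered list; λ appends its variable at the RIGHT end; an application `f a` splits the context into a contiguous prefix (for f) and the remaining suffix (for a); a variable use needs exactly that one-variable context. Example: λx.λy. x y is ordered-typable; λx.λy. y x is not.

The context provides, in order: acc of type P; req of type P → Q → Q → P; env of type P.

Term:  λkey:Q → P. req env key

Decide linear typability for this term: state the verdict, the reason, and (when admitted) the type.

no — the type mismatch rejects it
variable uses: acc ×0; req ×1; env ×1; key (bound) ×1
use order (left to right): req, env, key
typing: ill-typed: a function awaiting Q gets Q → P
across the five disciplines: ordered ✗; linear ✗; affine ✗; relevant ✗; unrestricted ✗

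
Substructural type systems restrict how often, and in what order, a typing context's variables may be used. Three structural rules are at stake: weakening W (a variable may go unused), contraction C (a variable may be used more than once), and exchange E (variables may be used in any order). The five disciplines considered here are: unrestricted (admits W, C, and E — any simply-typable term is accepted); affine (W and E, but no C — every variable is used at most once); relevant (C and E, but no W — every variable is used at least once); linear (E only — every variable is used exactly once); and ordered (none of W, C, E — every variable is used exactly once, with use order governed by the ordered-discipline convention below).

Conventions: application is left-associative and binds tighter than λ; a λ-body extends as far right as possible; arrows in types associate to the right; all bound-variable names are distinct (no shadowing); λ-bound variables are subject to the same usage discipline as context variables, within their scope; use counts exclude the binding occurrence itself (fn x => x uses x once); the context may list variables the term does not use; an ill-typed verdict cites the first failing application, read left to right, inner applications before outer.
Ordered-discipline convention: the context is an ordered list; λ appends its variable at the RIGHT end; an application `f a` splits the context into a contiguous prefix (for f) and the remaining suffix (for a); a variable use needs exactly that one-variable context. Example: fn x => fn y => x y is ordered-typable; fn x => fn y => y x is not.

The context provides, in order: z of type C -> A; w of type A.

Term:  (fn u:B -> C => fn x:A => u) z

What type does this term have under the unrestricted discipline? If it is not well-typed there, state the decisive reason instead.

not well-typed under unrestricted — the type mismatch rejects it
counts: z ×1; w ×0; u (λ-bound) ×1; x (λ-bound) ×0
order of uses: u, z
typing: ill-typed: argument of type C -> A where B -> C is required
across the five disciplines: ordered ✗ | linear ✗ | affine ✗ | relevant ✗ | unrestricted ✗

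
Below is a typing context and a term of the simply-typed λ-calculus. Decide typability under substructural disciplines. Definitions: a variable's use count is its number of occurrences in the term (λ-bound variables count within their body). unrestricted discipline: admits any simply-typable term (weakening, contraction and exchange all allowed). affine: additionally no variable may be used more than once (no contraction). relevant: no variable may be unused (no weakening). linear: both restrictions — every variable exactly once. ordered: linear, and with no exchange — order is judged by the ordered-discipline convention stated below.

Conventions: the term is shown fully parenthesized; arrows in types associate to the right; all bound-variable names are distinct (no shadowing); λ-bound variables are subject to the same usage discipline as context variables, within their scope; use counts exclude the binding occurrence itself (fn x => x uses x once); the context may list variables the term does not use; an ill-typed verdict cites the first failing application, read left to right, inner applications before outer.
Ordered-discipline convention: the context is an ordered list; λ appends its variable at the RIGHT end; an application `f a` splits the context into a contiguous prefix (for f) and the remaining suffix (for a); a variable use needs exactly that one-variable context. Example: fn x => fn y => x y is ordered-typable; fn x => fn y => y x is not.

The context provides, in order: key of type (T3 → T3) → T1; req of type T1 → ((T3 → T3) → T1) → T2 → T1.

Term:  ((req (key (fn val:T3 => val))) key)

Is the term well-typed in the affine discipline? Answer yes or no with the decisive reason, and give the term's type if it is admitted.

no — uses contraction: key ×2
use counts: key ×2; req ×1; val (λ-bound) ×1
uses in reading order: req, key, val, key
typing: well-typed at T2 → T1
summary: ordered ✗ | linear ✗ | affine ✗ | relevant ✓ | unrestricted ✓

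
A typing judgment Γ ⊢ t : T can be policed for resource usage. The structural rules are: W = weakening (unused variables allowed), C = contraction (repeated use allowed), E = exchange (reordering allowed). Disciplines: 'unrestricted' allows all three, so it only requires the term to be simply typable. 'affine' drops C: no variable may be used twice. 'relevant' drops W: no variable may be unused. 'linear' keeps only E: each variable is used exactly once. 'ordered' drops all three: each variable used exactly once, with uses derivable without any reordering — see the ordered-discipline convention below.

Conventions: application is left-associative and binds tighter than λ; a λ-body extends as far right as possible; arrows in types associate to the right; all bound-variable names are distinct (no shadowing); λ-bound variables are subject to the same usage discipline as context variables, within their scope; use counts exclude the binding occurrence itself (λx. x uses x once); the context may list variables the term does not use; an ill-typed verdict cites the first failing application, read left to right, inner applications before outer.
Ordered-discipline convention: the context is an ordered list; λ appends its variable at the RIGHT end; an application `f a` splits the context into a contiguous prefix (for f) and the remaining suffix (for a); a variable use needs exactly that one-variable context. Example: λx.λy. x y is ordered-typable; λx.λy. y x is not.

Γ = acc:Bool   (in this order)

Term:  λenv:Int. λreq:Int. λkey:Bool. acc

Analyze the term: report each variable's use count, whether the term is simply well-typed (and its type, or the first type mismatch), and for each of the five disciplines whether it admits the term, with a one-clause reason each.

variable uses: acc: 1×; env (bound): 0×; req (bound): 0×; key (bound): 0×
use order (left to right): acc
typing: well-typed — term : Int -> Int -> Bool -> Bool
ordered: ✗, env, req, key never used (weakening)
linear: ✗, env, req, key never used (weakening)
affine: ✓, none of acc, env, req, key used more than once
relevant: ✗, env, req, key never used (weakening)
unrestricted: ✓, well-typed at Int -> Int -> Bool -> Bool; no restrictions here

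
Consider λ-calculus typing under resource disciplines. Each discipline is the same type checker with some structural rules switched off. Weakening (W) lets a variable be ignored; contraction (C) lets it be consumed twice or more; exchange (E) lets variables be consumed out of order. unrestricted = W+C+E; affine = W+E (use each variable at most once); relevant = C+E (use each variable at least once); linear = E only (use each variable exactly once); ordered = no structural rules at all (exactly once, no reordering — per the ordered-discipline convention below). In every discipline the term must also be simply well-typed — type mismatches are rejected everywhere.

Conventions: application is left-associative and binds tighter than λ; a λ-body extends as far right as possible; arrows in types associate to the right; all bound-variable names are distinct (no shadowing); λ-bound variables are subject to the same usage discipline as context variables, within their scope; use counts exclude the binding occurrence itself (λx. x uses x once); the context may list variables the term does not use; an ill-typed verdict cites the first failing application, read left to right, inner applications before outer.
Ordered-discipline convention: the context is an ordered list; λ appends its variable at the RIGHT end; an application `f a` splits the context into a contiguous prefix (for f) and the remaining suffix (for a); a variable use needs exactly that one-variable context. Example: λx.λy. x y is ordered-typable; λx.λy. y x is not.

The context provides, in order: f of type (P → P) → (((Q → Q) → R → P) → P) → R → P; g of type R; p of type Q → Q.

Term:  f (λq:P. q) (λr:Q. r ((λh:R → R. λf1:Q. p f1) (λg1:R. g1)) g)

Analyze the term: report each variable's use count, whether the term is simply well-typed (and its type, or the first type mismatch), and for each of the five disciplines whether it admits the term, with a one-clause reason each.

variable uses: f: 1×, g: 1×, p: 1×, q (λ-bound): 1×, r (λ-bound): 1×, h (λ-bound): 0×, f1 (λ-bound): 1×, g1 (λ-bound): 1×
left-to-right use order: f, q, r, p, f1, g1, g
typing: ill-typed: applying a non-function (Q)
ordered: ✗ — the type mismatch rejects it
linear: ✗ — not simply typable
affine: ✗ — fails simple typing
relevant: ✗ — a type mismatch blocks all five
unrestricted: ✗ — the type mismatch rejects it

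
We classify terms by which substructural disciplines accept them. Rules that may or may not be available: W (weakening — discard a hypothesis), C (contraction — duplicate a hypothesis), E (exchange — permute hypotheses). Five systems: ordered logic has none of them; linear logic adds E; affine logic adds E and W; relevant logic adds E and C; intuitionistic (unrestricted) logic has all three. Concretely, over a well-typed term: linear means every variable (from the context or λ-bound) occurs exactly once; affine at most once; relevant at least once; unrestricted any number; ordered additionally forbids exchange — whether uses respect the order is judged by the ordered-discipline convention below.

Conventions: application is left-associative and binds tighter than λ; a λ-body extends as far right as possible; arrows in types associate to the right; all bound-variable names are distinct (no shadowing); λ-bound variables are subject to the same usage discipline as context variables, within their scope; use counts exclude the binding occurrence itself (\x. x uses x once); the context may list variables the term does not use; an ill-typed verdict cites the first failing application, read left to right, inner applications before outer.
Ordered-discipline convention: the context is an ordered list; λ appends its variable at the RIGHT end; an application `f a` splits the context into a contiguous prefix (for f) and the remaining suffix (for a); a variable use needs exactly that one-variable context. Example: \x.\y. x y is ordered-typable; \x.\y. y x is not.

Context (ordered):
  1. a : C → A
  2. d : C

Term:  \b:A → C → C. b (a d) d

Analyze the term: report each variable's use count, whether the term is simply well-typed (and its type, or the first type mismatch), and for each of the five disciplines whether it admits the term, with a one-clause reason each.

variable uses: a: 1×; d: 2×; b (bound): 1×
left-to-right use order: b, a, d, d
typing: well-typed at (A → C → C) → C
ordered: ✗ — d ×2 used more than once (contraction)
linear: ✗ — d ×2 used more than once (contraction)
affine: ✗ — d ×2 used more than once (contraction)
relevant: ✓ — a, d, b: all used, weakening unneeded
unrestricted: ✓ — simply typable at (A → C → C) → C; W, C, E all held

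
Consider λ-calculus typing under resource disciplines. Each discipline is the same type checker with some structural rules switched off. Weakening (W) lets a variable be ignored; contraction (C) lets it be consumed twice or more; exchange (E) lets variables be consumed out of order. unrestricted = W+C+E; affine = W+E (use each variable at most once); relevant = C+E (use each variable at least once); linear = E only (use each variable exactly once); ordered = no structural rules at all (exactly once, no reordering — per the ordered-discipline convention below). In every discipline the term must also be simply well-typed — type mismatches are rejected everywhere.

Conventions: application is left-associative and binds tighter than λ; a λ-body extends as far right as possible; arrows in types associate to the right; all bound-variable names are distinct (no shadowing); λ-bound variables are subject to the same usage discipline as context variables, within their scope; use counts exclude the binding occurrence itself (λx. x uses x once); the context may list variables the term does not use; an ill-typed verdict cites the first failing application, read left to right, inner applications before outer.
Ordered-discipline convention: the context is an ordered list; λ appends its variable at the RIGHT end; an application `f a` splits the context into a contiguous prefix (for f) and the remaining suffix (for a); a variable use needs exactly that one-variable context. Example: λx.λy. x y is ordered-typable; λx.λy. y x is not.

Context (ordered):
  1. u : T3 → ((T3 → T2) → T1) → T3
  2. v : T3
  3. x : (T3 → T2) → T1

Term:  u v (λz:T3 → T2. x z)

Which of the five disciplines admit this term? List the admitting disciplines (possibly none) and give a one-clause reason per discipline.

admitting disciplines: ordered, linear, affine, relevant, unrestricted
usage: u: 1×, v: 1×, x: 1×, z [bound]: 1×
order of uses: u, v, x, z
typing: the term checks, with type T3
ordered: ✓ — single-use (u, v, x, z), ordered derivation ok
linear: ✓ — u, v, x, z: one use apiece
affine: ✓ — none of u, v, x, z used more than once
relevant: ✓ — every one of u, v, x, z appears
unrestricted: ✓ — well-typed at T3; no restrictions here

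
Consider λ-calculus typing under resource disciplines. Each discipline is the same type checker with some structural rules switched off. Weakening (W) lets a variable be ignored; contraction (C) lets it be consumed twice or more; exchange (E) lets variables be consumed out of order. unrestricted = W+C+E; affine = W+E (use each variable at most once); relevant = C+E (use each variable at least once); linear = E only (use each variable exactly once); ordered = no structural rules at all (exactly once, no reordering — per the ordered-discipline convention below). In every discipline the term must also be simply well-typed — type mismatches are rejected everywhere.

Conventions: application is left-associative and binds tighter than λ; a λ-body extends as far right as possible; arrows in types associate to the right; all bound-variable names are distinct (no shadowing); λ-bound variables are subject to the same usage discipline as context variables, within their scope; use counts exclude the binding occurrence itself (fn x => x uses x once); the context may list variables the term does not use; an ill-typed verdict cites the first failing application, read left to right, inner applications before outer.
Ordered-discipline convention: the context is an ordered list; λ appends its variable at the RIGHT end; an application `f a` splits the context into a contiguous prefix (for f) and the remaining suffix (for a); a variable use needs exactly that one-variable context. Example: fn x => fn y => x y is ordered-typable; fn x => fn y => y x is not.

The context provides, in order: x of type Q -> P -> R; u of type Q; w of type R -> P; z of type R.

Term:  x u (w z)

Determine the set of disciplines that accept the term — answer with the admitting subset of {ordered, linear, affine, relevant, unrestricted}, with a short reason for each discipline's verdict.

admitting disciplines: ordered, linear, affine, relevant, unrestricted
use counts: x: 1; u: 1; w: 1; z: 1
left-to-right use order: x, u, w, z
typing: ✓ — R
ordered: ✓, single-use (x, u, w, z), ordered derivation ok
linear: ✓, x, u, w, z: one use apiece
affine: ✓, none of x, u, w, z used more than once
relevant: ✓, at least one use each (x, u, w, z)
unrestricted: ✓, simply typable at R; W, C, E all held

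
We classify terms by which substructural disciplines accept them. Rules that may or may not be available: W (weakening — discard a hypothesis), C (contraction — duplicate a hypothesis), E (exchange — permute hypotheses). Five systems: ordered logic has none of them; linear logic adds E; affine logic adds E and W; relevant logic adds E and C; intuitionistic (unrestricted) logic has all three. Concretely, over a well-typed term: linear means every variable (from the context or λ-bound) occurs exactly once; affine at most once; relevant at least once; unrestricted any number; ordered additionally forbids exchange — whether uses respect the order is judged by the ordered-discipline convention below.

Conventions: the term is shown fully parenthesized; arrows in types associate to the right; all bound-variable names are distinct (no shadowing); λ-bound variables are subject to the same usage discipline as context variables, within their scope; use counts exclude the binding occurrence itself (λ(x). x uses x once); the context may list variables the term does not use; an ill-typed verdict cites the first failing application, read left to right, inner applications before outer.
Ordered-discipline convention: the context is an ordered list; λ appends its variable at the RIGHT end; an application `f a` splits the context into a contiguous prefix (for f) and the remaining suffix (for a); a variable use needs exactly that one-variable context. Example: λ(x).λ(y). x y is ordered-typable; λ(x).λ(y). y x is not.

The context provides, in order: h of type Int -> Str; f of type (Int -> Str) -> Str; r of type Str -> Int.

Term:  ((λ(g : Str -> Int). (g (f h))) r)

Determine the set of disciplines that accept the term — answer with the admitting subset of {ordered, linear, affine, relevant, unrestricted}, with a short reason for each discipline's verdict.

accepted by: linear, affine, relevant, unrestricted
counts: h: 1×, f: 1×, r: 1×, g [bound]: 1×
order of uses: g, f, h, r
typing: ✓ — Int
ordered: ✗, no contiguous prefix/suffix split fits g, f, h, r
linear: ✓, single use per variable (h, f, r, g)
affine: ✓, no duplicate uses among h, f, r, g
relevant: ✓, none of h, f, r, g goes unused
unrestricted: ✓, type-checks (Int) and nothing is barred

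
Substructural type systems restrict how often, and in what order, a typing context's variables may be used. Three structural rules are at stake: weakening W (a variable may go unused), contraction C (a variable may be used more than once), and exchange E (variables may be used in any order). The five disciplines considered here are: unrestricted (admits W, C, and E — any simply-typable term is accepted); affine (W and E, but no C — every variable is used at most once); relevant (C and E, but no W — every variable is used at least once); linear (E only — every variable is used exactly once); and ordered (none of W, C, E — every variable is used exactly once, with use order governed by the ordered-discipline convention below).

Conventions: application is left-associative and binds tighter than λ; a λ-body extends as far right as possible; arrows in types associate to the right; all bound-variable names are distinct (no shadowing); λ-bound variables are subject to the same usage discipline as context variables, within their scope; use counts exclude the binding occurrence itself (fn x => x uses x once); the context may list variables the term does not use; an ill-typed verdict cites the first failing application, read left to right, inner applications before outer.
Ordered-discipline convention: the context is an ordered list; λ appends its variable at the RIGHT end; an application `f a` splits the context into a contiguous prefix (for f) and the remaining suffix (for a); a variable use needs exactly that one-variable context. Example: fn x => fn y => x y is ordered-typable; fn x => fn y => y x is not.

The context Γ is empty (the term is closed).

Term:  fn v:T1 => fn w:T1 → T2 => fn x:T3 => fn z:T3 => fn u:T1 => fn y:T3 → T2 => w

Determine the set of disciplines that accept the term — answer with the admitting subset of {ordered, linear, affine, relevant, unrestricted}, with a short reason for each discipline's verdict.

admitted in: affine, unrestricted
counts: v (λ-bound): 0, w (λ-bound): 1, x (λ-bound): 0, z (λ-bound): 0, u (λ-bound): 0, y (λ-bound): 0
left-to-right use order: w
typing: well-typed — term : T1 → (T1 → T2) → T3 → T3 → T1 → (T3 → T2) → T1 → T2
ordered ✗ (v, x, z, u, y left unused)
linear ✗ (v, x, z, u, y left unused)
affine ✓ (v, w, x, z, u, y: no repeats, contraction unneeded)
relevant ✗ (v, x, z, u, y left unused)
unrestricted ✓ (well-typed at T1 → (T1 → T2) → T3 → T3 → T1 → (T3 → T2) → T1 → T2; no restrictions here)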